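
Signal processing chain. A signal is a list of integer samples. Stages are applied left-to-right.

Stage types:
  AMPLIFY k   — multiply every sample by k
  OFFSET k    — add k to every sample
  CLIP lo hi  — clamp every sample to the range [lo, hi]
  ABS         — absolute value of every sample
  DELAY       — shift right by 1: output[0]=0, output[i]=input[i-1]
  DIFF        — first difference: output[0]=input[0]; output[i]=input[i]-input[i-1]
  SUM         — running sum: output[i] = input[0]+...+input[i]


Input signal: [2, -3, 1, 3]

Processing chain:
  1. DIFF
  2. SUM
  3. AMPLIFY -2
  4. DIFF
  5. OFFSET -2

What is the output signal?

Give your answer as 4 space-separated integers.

Answer: -6 8 -10 -6

Derivation:
Input: [2, -3, 1, 3]
Stage 1 (DIFF): s[0]=2, -3-2=-5, 1--3=4, 3-1=2 -> [2, -5, 4, 2]
Stage 2 (SUM): sum[0..0]=2, sum[0..1]=-3, sum[0..2]=1, sum[0..3]=3 -> [2, -3, 1, 3]
Stage 3 (AMPLIFY -2): 2*-2=-4, -3*-2=6, 1*-2=-2, 3*-2=-6 -> [-4, 6, -2, -6]
Stage 4 (DIFF): s[0]=-4, 6--4=10, -2-6=-8, -6--2=-4 -> [-4, 10, -8, -4]
Stage 5 (OFFSET -2): -4+-2=-6, 10+-2=8, -8+-2=-10, -4+-2=-6 -> [-6, 8, -10, -6]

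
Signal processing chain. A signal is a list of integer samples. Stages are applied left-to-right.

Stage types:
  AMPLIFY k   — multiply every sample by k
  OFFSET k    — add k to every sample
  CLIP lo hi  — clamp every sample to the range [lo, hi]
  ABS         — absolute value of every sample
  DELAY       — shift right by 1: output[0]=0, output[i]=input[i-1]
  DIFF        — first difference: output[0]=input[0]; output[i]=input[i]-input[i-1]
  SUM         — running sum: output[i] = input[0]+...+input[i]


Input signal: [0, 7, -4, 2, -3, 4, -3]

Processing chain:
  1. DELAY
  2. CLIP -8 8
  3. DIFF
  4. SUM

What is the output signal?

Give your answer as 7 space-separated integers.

Answer: 0 0 7 -4 2 -3 4

Derivation:
Input: [0, 7, -4, 2, -3, 4, -3]
Stage 1 (DELAY): [0, 0, 7, -4, 2, -3, 4] = [0, 0, 7, -4, 2, -3, 4] -> [0, 0, 7, -4, 2, -3, 4]
Stage 2 (CLIP -8 8): clip(0,-8,8)=0, clip(0,-8,8)=0, clip(7,-8,8)=7, clip(-4,-8,8)=-4, clip(2,-8,8)=2, clip(-3,-8,8)=-3, clip(4,-8,8)=4 -> [0, 0, 7, -4, 2, -3, 4]
Stage 3 (DIFF): s[0]=0, 0-0=0, 7-0=7, -4-7=-11, 2--4=6, -3-2=-5, 4--3=7 -> [0, 0, 7, -11, 6, -5, 7]
Stage 4 (SUM): sum[0..0]=0, sum[0..1]=0, sum[0..2]=7, sum[0..3]=-4, sum[0..4]=2, sum[0..5]=-3, sum[0..6]=4 -> [0, 0, 7, -4, 2, -3, 4]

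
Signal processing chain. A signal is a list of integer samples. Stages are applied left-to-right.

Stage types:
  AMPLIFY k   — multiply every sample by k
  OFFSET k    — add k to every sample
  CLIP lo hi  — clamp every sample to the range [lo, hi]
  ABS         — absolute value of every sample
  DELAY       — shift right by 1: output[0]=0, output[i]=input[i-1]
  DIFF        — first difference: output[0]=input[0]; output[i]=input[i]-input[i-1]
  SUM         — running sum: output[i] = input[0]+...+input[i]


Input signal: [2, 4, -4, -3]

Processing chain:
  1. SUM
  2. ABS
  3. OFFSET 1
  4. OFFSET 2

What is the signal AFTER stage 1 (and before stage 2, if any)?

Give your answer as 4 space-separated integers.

Answer: 2 6 2 -1

Derivation:
Input: [2, 4, -4, -3]
Stage 1 (SUM): sum[0..0]=2, sum[0..1]=6, sum[0..2]=2, sum[0..3]=-1 -> [2, 6, 2, -1]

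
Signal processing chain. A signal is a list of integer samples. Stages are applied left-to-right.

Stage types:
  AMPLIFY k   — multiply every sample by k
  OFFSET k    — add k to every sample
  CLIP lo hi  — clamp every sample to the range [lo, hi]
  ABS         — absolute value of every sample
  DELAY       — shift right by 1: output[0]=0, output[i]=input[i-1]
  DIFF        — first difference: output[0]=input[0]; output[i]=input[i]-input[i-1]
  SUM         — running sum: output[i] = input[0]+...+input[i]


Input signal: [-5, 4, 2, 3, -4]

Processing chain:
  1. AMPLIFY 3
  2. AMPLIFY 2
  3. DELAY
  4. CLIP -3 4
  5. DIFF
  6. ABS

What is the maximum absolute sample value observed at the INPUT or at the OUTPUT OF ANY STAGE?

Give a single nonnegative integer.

Answer: 30

Derivation:
Input: [-5, 4, 2, 3, -4] (max |s|=5)
Stage 1 (AMPLIFY 3): -5*3=-15, 4*3=12, 2*3=6, 3*3=9, -4*3=-12 -> [-15, 12, 6, 9, -12] (max |s|=15)
Stage 2 (AMPLIFY 2): -15*2=-30, 12*2=24, 6*2=12, 9*2=18, -12*2=-24 -> [-30, 24, 12, 18, -24] (max |s|=30)
Stage 3 (DELAY): [0, -30, 24, 12, 18] = [0, -30, 24, 12, 18] -> [0, -30, 24, 12, 18] (max |s|=30)
Stage 4 (CLIP -3 4): clip(0,-3,4)=0, clip(-30,-3,4)=-3, clip(24,-3,4)=4, clip(12,-3,4)=4, clip(18,-3,4)=4 -> [0, -3, 4, 4, 4] (max |s|=4)
Stage 5 (DIFF): s[0]=0, -3-0=-3, 4--3=7, 4-4=0, 4-4=0 -> [0, -3, 7, 0, 0] (max |s|=7)
Stage 6 (ABS): |0|=0, |-3|=3, |7|=7, |0|=0, |0|=0 -> [0, 3, 7, 0, 0] (max |s|=7)
Overall max amplitude: 30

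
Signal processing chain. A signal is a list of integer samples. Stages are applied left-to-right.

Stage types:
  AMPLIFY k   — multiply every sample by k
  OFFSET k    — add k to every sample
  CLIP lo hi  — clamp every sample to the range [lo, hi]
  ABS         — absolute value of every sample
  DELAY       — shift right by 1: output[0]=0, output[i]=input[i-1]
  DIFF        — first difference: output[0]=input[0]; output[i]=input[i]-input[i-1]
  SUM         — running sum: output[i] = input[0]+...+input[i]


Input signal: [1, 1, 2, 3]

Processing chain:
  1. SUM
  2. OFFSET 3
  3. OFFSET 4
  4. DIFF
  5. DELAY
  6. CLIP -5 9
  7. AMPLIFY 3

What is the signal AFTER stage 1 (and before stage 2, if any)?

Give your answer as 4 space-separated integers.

Input: [1, 1, 2, 3]
Stage 1 (SUM): sum[0..0]=1, sum[0..1]=2, sum[0..2]=4, sum[0..3]=7 -> [1, 2, 4, 7]

Answer: 1 2 4 7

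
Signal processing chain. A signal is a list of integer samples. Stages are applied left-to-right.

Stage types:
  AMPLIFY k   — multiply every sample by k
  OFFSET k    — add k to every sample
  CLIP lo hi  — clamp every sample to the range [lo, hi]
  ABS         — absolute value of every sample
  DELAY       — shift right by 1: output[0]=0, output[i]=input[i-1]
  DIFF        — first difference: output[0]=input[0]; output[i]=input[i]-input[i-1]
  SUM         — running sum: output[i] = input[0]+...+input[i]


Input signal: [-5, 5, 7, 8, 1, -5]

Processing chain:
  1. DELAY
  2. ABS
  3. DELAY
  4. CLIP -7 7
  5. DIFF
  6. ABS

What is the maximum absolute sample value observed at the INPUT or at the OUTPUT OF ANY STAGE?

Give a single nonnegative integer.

Input: [-5, 5, 7, 8, 1, -5] (max |s|=8)
Stage 1 (DELAY): [0, -5, 5, 7, 8, 1] = [0, -5, 5, 7, 8, 1] -> [0, -5, 5, 7, 8, 1] (max |s|=8)
Stage 2 (ABS): |0|=0, |-5|=5, |5|=5, |7|=7, |8|=8, |1|=1 -> [0, 5, 5, 7, 8, 1] (max |s|=8)
Stage 3 (DELAY): [0, 0, 5, 5, 7, 8] = [0, 0, 5, 5, 7, 8] -> [0, 0, 5, 5, 7, 8] (max |s|=8)
Stage 4 (CLIP -7 7): clip(0,-7,7)=0, clip(0,-7,7)=0, clip(5,-7,7)=5, clip(5,-7,7)=5, clip(7,-7,7)=7, clip(8,-7,7)=7 -> [0, 0, 5, 5, 7, 7] (max |s|=7)
Stage 5 (DIFF): s[0]=0, 0-0=0, 5-0=5, 5-5=0, 7-5=2, 7-7=0 -> [0, 0, 5, 0, 2, 0] (max |s|=5)
Stage 6 (ABS): |0|=0, |0|=0, |5|=5, |0|=0, |2|=2, |0|=0 -> [0, 0, 5, 0, 2, 0] (max |s|=5)
Overall max amplitude: 8

Answer: 8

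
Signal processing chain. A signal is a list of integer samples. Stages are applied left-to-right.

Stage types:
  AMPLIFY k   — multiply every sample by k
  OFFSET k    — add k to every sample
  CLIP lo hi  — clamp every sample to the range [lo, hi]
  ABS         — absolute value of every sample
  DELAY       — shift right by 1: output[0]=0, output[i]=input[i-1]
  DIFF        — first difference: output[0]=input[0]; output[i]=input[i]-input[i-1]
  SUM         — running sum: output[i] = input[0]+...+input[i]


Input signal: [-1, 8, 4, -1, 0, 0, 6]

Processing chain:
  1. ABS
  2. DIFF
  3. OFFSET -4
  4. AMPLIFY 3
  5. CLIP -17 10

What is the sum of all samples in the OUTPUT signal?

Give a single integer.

Answer: -55

Derivation:
Input: [-1, 8, 4, -1, 0, 0, 6]
Stage 1 (ABS): |-1|=1, |8|=8, |4|=4, |-1|=1, |0|=0, |0|=0, |6|=6 -> [1, 8, 4, 1, 0, 0, 6]
Stage 2 (DIFF): s[0]=1, 8-1=7, 4-8=-4, 1-4=-3, 0-1=-1, 0-0=0, 6-0=6 -> [1, 7, -4, -3, -1, 0, 6]
Stage 3 (OFFSET -4): 1+-4=-3, 7+-4=3, -4+-4=-8, -3+-4=-7, -1+-4=-5, 0+-4=-4, 6+-4=2 -> [-3, 3, -8, -7, -5, -4, 2]
Stage 4 (AMPLIFY 3): -3*3=-9, 3*3=9, -8*3=-24, -7*3=-21, -5*3=-15, -4*3=-12, 2*3=6 -> [-9, 9, -24, -21, -15, -12, 6]
Stage 5 (CLIP -17 10): clip(-9,-17,10)=-9, clip(9,-17,10)=9, clip(-24,-17,10)=-17, clip(-21,-17,10)=-17, clip(-15,-17,10)=-15, clip(-12,-17,10)=-12, clip(6,-17,10)=6 -> [-9, 9, -17, -17, -15, -12, 6]
Output sum: -55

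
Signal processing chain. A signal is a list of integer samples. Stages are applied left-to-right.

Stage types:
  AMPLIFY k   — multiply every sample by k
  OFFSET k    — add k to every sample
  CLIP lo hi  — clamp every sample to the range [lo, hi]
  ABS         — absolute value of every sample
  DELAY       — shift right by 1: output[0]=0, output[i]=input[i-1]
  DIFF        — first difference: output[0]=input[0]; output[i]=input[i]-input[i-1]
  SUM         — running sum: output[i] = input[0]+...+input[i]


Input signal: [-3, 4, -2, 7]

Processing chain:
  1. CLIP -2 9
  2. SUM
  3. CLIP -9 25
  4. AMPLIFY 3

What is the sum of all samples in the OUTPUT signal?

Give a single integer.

Input: [-3, 4, -2, 7]
Stage 1 (CLIP -2 9): clip(-3,-2,9)=-2, clip(4,-2,9)=4, clip(-2,-2,9)=-2, clip(7,-2,9)=7 -> [-2, 4, -2, 7]
Stage 2 (SUM): sum[0..0]=-2, sum[0..1]=2, sum[0..2]=0, sum[0..3]=7 -> [-2, 2, 0, 7]
Stage 3 (CLIP -9 25): clip(-2,-9,25)=-2, clip(2,-9,25)=2, clip(0,-9,25)=0, clip(7,-9,25)=7 -> [-2, 2, 0, 7]
Stage 4 (AMPLIFY 3): -2*3=-6, 2*3=6, 0*3=0, 7*3=21 -> [-6, 6, 0, 21]
Output sum: 21

Answer: 21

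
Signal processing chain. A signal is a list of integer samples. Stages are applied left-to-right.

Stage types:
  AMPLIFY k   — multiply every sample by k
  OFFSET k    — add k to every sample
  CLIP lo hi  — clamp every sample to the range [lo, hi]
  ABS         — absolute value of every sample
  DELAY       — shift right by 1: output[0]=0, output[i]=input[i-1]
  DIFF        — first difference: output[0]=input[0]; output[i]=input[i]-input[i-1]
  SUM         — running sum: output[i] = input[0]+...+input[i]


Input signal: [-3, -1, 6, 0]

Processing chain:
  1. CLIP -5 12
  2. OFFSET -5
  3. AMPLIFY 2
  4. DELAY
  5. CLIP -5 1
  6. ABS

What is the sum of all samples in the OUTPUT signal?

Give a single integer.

Answer: 11

Derivation:
Input: [-3, -1, 6, 0]
Stage 1 (CLIP -5 12): clip(-3,-5,12)=-3, clip(-1,-5,12)=-1, clip(6,-5,12)=6, clip(0,-5,12)=0 -> [-3, -1, 6, 0]
Stage 2 (OFFSET -5): -3+-5=-8, -1+-5=-6, 6+-5=1, 0+-5=-5 -> [-8, -6, 1, -5]
Stage 3 (AMPLIFY 2): -8*2=-16, -6*2=-12, 1*2=2, -5*2=-10 -> [-16, -12, 2, -10]
Stage 4 (DELAY): [0, -16, -12, 2] = [0, -16, -12, 2] -> [0, -16, -12, 2]
Stage 5 (CLIP -5 1): clip(0,-5,1)=0, clip(-16,-5,1)=-5, clip(-12,-5,1)=-5, clip(2,-5,1)=1 -> [0, -5, -5, 1]
Stage 6 (ABS): |0|=0, |-5|=5, |-5|=5, |1|=1 -> [0, 5, 5, 1]
Output sum: 11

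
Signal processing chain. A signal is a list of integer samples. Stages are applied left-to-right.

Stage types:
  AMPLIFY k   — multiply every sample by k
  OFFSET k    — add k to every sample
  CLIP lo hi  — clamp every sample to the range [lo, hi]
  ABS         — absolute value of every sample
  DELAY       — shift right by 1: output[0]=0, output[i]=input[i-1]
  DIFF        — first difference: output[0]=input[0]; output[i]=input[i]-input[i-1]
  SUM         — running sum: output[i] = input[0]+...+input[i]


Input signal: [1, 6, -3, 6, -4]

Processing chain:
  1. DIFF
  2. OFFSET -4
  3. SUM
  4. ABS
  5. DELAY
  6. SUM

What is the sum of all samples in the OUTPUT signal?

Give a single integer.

Input: [1, 6, -3, 6, -4]
Stage 1 (DIFF): s[0]=1, 6-1=5, -3-6=-9, 6--3=9, -4-6=-10 -> [1, 5, -9, 9, -10]
Stage 2 (OFFSET -4): 1+-4=-3, 5+-4=1, -9+-4=-13, 9+-4=5, -10+-4=-14 -> [-3, 1, -13, 5, -14]
Stage 3 (SUM): sum[0..0]=-3, sum[0..1]=-2, sum[0..2]=-15, sum[0..3]=-10, sum[0..4]=-24 -> [-3, -2, -15, -10, -24]
Stage 4 (ABS): |-3|=3, |-2|=2, |-15|=15, |-10|=10, |-24|=24 -> [3, 2, 15, 10, 24]
Stage 5 (DELAY): [0, 3, 2, 15, 10] = [0, 3, 2, 15, 10] -> [0, 3, 2, 15, 10]
Stage 6 (SUM): sum[0..0]=0, sum[0..1]=3, sum[0..2]=5, sum[0..3]=20, sum[0..4]=30 -> [0, 3, 5, 20, 30]
Output sum: 58

Answer: 58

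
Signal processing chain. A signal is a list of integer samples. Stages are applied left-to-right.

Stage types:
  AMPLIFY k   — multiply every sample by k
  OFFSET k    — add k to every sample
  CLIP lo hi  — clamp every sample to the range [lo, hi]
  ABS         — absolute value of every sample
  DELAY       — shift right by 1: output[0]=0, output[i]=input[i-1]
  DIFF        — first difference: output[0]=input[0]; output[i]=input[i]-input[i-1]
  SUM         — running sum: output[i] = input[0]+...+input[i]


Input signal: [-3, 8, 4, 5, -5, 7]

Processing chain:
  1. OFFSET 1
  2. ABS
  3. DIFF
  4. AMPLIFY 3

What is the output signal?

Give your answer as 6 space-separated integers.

Input: [-3, 8, 4, 5, -5, 7]
Stage 1 (OFFSET 1): -3+1=-2, 8+1=9, 4+1=5, 5+1=6, -5+1=-4, 7+1=8 -> [-2, 9, 5, 6, -4, 8]
Stage 2 (ABS): |-2|=2, |9|=9, |5|=5, |6|=6, |-4|=4, |8|=8 -> [2, 9, 5, 6, 4, 8]
Stage 3 (DIFF): s[0]=2, 9-2=7, 5-9=-4, 6-5=1, 4-6=-2, 8-4=4 -> [2, 7, -4, 1, -2, 4]
Stage 4 (AMPLIFY 3): 2*3=6, 7*3=21, -4*3=-12, 1*3=3, -2*3=-6, 4*3=12 -> [6, 21, -12, 3, -6, 12]

Answer: 6 21 -12 3 -6 12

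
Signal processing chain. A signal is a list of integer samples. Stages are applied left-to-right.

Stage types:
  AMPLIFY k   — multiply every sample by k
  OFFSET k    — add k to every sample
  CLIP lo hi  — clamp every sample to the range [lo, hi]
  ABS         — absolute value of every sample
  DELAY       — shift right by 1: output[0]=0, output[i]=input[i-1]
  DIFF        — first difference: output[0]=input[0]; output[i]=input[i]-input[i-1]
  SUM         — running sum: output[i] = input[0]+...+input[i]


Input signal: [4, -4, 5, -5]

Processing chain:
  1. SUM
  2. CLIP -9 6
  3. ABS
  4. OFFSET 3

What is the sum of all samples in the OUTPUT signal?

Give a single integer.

Answer: 21

Derivation:
Input: [4, -4, 5, -5]
Stage 1 (SUM): sum[0..0]=4, sum[0..1]=0, sum[0..2]=5, sum[0..3]=0 -> [4, 0, 5, 0]
Stage 2 (CLIP -9 6): clip(4,-9,6)=4, clip(0,-9,6)=0, clip(5,-9,6)=5, clip(0,-9,6)=0 -> [4, 0, 5, 0]
Stage 3 (ABS): |4|=4, |0|=0, |5|=5, |0|=0 -> [4, 0, 5, 0]
Stage 4 (OFFSET 3): 4+3=7, 0+3=3, 5+3=8, 0+3=3 -> [7, 3, 8, 3]
Output sum: 21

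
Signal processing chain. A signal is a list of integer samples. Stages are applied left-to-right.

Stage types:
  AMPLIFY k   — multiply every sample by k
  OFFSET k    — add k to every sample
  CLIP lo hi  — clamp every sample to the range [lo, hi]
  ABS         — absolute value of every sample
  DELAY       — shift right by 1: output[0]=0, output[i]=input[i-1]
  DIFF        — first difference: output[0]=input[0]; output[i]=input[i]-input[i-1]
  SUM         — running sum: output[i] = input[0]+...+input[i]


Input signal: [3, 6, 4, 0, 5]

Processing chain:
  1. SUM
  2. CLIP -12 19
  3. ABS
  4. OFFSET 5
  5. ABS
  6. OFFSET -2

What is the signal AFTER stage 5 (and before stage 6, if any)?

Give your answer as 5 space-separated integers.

Input: [3, 6, 4, 0, 5]
Stage 1 (SUM): sum[0..0]=3, sum[0..1]=9, sum[0..2]=13, sum[0..3]=13, sum[0..4]=18 -> [3, 9, 13, 13, 18]
Stage 2 (CLIP -12 19): clip(3,-12,19)=3, clip(9,-12,19)=9, clip(13,-12,19)=13, clip(13,-12,19)=13, clip(18,-12,19)=18 -> [3, 9, 13, 13, 18]
Stage 3 (ABS): |3|=3, |9|=9, |13|=13, |13|=13, |18|=18 -> [3, 9, 13, 13, 18]
Stage 4 (OFFSET 5): 3+5=8, 9+5=14, 13+5=18, 13+5=18, 18+5=23 -> [8, 14, 18, 18, 23]
Stage 5 (ABS): |8|=8, |14|=14, |18|=18, |18|=18, |23|=23 -> [8, 14, 18, 18, 23]

Answer: 8 14 18 18 23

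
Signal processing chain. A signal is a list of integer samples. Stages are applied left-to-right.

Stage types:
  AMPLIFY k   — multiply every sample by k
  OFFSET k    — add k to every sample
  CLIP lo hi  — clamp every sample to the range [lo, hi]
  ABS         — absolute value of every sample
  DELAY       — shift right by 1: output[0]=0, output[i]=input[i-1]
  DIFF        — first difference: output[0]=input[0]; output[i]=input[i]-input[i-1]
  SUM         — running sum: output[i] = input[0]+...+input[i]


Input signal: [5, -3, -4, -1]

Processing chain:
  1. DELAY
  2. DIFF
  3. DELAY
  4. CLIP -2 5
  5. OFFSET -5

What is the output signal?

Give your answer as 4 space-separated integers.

Answer: -5 -5 0 -7

Derivation:
Input: [5, -3, -4, -1]
Stage 1 (DELAY): [0, 5, -3, -4] = [0, 5, -3, -4] -> [0, 5, -3, -4]
Stage 2 (DIFF): s[0]=0, 5-0=5, -3-5=-8, -4--3=-1 -> [0, 5, -8, -1]
Stage 3 (DELAY): [0, 0, 5, -8] = [0, 0, 5, -8] -> [0, 0, 5, -8]
Stage 4 (CLIP -2 5): clip(0,-2,5)=0, clip(0,-2,5)=0, clip(5,-2,5)=5, clip(-8,-2,5)=-2 -> [0, 0, 5, -2]
Stage 5 (OFFSET -5): 0+-5=-5, 0+-5=-5, 5+-5=0, -2+-5=-7 -> [-5, -5, 0, -7]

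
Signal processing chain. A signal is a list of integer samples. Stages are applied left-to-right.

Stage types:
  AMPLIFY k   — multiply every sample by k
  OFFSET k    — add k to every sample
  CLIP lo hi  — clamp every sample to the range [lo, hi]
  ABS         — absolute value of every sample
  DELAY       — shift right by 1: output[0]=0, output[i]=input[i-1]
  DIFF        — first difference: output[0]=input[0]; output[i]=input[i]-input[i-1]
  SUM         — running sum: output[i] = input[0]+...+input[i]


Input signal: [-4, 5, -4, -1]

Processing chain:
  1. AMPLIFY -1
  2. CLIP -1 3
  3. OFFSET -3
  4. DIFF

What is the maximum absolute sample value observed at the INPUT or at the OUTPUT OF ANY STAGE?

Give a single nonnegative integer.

Input: [-4, 5, -4, -1] (max |s|=5)
Stage 1 (AMPLIFY -1): -4*-1=4, 5*-1=-5, -4*-1=4, -1*-1=1 -> [4, -5, 4, 1] (max |s|=5)
Stage 2 (CLIP -1 3): clip(4,-1,3)=3, clip(-5,-1,3)=-1, clip(4,-1,3)=3, clip(1,-1,3)=1 -> [3, -1, 3, 1] (max |s|=3)
Stage 3 (OFFSET -3): 3+-3=0, -1+-3=-4, 3+-3=0, 1+-3=-2 -> [0, -4, 0, -2] (max |s|=4)
Stage 4 (DIFF): s[0]=0, -4-0=-4, 0--4=4, -2-0=-2 -> [0, -4, 4, -2] (max |s|=4)
Overall max amplitude: 5

Answer: 5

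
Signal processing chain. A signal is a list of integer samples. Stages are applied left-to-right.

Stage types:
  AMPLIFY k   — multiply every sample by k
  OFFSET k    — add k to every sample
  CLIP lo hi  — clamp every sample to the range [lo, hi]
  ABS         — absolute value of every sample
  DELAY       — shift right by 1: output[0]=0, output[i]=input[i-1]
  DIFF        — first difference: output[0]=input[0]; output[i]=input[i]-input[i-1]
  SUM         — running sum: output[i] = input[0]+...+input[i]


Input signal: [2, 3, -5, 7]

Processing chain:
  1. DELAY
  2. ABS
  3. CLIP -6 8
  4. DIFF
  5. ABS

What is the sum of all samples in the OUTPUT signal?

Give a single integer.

Answer: 5

Derivation:
Input: [2, 3, -5, 7]
Stage 1 (DELAY): [0, 2, 3, -5] = [0, 2, 3, -5] -> [0, 2, 3, -5]
Stage 2 (ABS): |0|=0, |2|=2, |3|=3, |-5|=5 -> [0, 2, 3, 5]
Stage 3 (CLIP -6 8): clip(0,-6,8)=0, clip(2,-6,8)=2, clip(3,-6,8)=3, clip(5,-6,8)=5 -> [0, 2, 3, 5]
Stage 4 (DIFF): s[0]=0, 2-0=2, 3-2=1, 5-3=2 -> [0, 2, 1, 2]
Stage 5 (ABS): |0|=0, |2|=2, |1|=1, |2|=2 -> [0, 2, 1, 2]
Output sum: 5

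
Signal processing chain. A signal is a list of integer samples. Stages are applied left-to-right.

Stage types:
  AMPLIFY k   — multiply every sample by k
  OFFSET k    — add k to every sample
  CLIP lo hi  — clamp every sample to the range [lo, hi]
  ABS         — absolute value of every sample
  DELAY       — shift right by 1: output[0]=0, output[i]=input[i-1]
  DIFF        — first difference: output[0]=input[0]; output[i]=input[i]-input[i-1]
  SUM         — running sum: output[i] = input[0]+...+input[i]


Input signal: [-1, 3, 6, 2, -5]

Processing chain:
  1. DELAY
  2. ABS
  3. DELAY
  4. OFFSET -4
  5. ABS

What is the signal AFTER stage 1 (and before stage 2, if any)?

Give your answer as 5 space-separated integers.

Input: [-1, 3, 6, 2, -5]
Stage 1 (DELAY): [0, -1, 3, 6, 2] = [0, -1, 3, 6, 2] -> [0, -1, 3, 6, 2]

Answer: 0 -1 3 6 2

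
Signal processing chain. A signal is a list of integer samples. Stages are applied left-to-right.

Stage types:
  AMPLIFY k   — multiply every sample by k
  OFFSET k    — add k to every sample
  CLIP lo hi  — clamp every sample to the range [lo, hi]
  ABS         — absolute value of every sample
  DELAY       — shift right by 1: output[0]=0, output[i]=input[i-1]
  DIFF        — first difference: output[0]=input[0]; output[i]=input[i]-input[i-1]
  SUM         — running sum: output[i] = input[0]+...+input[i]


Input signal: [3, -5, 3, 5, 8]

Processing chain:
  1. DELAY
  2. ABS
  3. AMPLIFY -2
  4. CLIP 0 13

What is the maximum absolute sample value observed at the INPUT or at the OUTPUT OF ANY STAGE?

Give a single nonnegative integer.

Answer: 10

Derivation:
Input: [3, -5, 3, 5, 8] (max |s|=8)
Stage 1 (DELAY): [0, 3, -5, 3, 5] = [0, 3, -5, 3, 5] -> [0, 3, -5, 3, 5] (max |s|=5)
Stage 2 (ABS): |0|=0, |3|=3, |-5|=5, |3|=3, |5|=5 -> [0, 3, 5, 3, 5] (max |s|=5)
Stage 3 (AMPLIFY -2): 0*-2=0, 3*-2=-6, 5*-2=-10, 3*-2=-6, 5*-2=-10 -> [0, -6, -10, -6, -10] (max |s|=10)
Stage 4 (CLIP 0 13): clip(0,0,13)=0, clip(-6,0,13)=0, clip(-10,0,13)=0, clip(-6,0,13)=0, clip(-10,0,13)=0 -> [0, 0, 0, 0, 0] (max |s|=0)
Overall max amplitude: 10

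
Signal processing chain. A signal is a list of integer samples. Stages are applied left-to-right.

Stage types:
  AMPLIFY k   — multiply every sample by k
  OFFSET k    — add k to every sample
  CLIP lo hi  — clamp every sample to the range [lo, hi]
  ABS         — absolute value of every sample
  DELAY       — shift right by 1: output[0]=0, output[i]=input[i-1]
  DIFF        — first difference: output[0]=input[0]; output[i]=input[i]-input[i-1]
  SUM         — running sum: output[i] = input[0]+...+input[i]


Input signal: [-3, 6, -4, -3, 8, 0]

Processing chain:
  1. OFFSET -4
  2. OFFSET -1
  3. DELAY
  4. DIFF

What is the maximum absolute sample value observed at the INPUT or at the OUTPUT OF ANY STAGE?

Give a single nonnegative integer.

Answer: 11

Derivation:
Input: [-3, 6, -4, -3, 8, 0] (max |s|=8)
Stage 1 (OFFSET -4): -3+-4=-7, 6+-4=2, -4+-4=-8, -3+-4=-7, 8+-4=4, 0+-4=-4 -> [-7, 2, -8, -7, 4, -4] (max |s|=8)
Stage 2 (OFFSET -1): -7+-1=-8, 2+-1=1, -8+-1=-9, -7+-1=-8, 4+-1=3, -4+-1=-5 -> [-8, 1, -9, -8, 3, -5] (max |s|=9)
Stage 3 (DELAY): [0, -8, 1, -9, -8, 3] = [0, -8, 1, -9, -8, 3] -> [0, -8, 1, -9, -8, 3] (max |s|=9)
Stage 4 (DIFF): s[0]=0, -8-0=-8, 1--8=9, -9-1=-10, -8--9=1, 3--8=11 -> [0, -8, 9, -10, 1, 11] (max |s|=11)
Overall max amplitude: 11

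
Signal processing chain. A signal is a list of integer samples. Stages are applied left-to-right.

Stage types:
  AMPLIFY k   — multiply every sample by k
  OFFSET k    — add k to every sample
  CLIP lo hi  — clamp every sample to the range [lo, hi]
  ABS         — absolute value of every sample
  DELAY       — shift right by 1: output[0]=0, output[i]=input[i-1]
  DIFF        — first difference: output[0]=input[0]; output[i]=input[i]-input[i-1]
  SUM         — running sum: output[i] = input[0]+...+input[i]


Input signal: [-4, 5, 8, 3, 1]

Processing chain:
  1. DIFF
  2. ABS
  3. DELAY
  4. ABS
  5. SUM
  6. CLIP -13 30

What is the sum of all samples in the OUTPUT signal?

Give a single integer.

Input: [-4, 5, 8, 3, 1]
Stage 1 (DIFF): s[0]=-4, 5--4=9, 8-5=3, 3-8=-5, 1-3=-2 -> [-4, 9, 3, -5, -2]
Stage 2 (ABS): |-4|=4, |9|=9, |3|=3, |-5|=5, |-2|=2 -> [4, 9, 3, 5, 2]
Stage 3 (DELAY): [0, 4, 9, 3, 5] = [0, 4, 9, 3, 5] -> [0, 4, 9, 3, 5]
Stage 4 (ABS): |0|=0, |4|=4, |9|=9, |3|=3, |5|=5 -> [0, 4, 9, 3, 5]
Stage 5 (SUM): sum[0..0]=0, sum[0..1]=4, sum[0..2]=13, sum[0..3]=16, sum[0..4]=21 -> [0, 4, 13, 16, 21]
Stage 6 (CLIP -13 30): clip(0,-13,30)=0, clip(4,-13,30)=4, clip(13,-13,30)=13, clip(16,-13,30)=16, clip(21,-13,30)=21 -> [0, 4, 13, 16, 21]
Output sum: 54

Answer: 54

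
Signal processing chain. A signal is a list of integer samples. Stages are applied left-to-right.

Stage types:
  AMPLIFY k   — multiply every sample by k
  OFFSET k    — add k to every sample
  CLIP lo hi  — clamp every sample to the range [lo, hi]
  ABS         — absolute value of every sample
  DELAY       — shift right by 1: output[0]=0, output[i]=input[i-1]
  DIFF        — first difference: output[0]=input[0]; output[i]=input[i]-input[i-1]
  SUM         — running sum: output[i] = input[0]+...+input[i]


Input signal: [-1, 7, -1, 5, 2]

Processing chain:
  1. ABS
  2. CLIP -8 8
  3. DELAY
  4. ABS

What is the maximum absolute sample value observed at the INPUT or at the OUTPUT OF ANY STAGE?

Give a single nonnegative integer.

Answer: 7

Derivation:
Input: [-1, 7, -1, 5, 2] (max |s|=7)
Stage 1 (ABS): |-1|=1, |7|=7, |-1|=1, |5|=5, |2|=2 -> [1, 7, 1, 5, 2] (max |s|=7)
Stage 2 (CLIP -8 8): clip(1,-8,8)=1, clip(7,-8,8)=7, clip(1,-8,8)=1, clip(5,-8,8)=5, clip(2,-8,8)=2 -> [1, 7, 1, 5, 2] (max |s|=7)
Stage 3 (DELAY): [0, 1, 7, 1, 5] = [0, 1, 7, 1, 5] -> [0, 1, 7, 1, 5] (max |s|=7)
Stage 4 (ABS): |0|=0, |1|=1, |7|=7, |1|=1, |5|=5 -> [0, 1, 7, 1, 5] (max |s|=7)
Overall max amplitude: 7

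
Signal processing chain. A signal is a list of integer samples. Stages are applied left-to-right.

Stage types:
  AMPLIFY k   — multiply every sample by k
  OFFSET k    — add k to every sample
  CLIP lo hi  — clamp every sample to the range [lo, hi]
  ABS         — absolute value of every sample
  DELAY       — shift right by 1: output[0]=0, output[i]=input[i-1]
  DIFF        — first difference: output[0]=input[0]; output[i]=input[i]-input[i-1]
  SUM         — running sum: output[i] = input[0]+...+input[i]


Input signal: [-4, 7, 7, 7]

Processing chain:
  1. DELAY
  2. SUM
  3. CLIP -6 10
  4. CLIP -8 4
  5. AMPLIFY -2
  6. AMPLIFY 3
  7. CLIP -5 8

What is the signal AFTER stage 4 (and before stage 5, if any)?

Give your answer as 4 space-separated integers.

Input: [-4, 7, 7, 7]
Stage 1 (DELAY): [0, -4, 7, 7] = [0, -4, 7, 7] -> [0, -4, 7, 7]
Stage 2 (SUM): sum[0..0]=0, sum[0..1]=-4, sum[0..2]=3, sum[0..3]=10 -> [0, -4, 3, 10]
Stage 3 (CLIP -6 10): clip(0,-6,10)=0, clip(-4,-6,10)=-4, clip(3,-6,10)=3, clip(10,-6,10)=10 -> [0, -4, 3, 10]
Stage 4 (CLIP -8 4): clip(0,-8,4)=0, clip(-4,-8,4)=-4, clip(3,-8,4)=3, clip(10,-8,4)=4 -> [0, -4, 3, 4]

Answer: 0 -4 3 4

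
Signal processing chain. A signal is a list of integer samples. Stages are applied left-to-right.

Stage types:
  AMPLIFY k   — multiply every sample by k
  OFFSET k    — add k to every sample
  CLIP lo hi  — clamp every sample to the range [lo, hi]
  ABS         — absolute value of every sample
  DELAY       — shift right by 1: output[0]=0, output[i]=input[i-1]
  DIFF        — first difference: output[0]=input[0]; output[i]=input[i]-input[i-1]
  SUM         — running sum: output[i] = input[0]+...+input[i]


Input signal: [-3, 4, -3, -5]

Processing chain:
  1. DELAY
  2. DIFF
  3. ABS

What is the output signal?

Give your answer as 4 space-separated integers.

Answer: 0 3 7 7

Derivation:
Input: [-3, 4, -3, -5]
Stage 1 (DELAY): [0, -3, 4, -3] = [0, -3, 4, -3] -> [0, -3, 4, -3]
Stage 2 (DIFF): s[0]=0, -3-0=-3, 4--3=7, -3-4=-7 -> [0, -3, 7, -7]
Stage 3 (ABS): |0|=0, |-3|=3, |7|=7, |-7|=7 -> [0, 3, 7, 7]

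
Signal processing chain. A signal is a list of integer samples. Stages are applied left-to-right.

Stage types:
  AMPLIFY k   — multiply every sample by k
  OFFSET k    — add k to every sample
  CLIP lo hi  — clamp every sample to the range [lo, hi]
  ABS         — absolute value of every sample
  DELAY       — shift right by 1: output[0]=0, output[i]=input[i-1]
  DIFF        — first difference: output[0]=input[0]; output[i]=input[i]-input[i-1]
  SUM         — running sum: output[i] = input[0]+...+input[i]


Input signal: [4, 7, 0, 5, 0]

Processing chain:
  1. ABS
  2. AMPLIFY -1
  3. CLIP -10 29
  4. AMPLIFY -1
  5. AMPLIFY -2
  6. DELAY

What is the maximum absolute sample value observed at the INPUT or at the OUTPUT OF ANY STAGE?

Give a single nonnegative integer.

Answer: 14

Derivation:
Input: [4, 7, 0, 5, 0] (max |s|=7)
Stage 1 (ABS): |4|=4, |7|=7, |0|=0, |5|=5, |0|=0 -> [4, 7, 0, 5, 0] (max |s|=7)
Stage 2 (AMPLIFY -1): 4*-1=-4, 7*-1=-7, 0*-1=0, 5*-1=-5, 0*-1=0 -> [-4, -7, 0, -5, 0] (max |s|=7)
Stage 3 (CLIP -10 29): clip(-4,-10,29)=-4, clip(-7,-10,29)=-7, clip(0,-10,29)=0, clip(-5,-10,29)=-5, clip(0,-10,29)=0 -> [-4, -7, 0, -5, 0] (max |s|=7)
Stage 4 (AMPLIFY -1): -4*-1=4, -7*-1=7, 0*-1=0, -5*-1=5, 0*-1=0 -> [4, 7, 0, 5, 0] (max |s|=7)
Stage 5 (AMPLIFY -2): 4*-2=-8, 7*-2=-14, 0*-2=0, 5*-2=-10, 0*-2=0 -> [-8, -14, 0, -10, 0] (max |s|=14)
Stage 6 (DELAY): [0, -8, -14, 0, -10] = [0, -8, -14, 0, -10] -> [0, -8, -14, 0, -10] (max |s|=14)
Overall max amplitude: 14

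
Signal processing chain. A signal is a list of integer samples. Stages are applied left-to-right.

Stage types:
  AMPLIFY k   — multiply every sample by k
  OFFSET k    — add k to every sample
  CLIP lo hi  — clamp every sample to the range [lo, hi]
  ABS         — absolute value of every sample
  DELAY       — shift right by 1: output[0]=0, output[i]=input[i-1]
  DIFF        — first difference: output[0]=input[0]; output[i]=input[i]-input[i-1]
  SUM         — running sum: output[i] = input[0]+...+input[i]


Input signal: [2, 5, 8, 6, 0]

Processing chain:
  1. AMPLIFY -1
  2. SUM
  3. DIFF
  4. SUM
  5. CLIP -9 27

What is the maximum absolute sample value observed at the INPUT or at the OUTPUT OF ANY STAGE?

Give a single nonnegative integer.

Input: [2, 5, 8, 6, 0] (max |s|=8)
Stage 1 (AMPLIFY -1): 2*-1=-2, 5*-1=-5, 8*-1=-8, 6*-1=-6, 0*-1=0 -> [-2, -5, -8, -6, 0] (max |s|=8)
Stage 2 (SUM): sum[0..0]=-2, sum[0..1]=-7, sum[0..2]=-15, sum[0..3]=-21, sum[0..4]=-21 -> [-2, -7, -15, -21, -21] (max |s|=21)
Stage 3 (DIFF): s[0]=-2, -7--2=-5, -15--7=-8, -21--15=-6, -21--21=0 -> [-2, -5, -8, -6, 0] (max |s|=8)
Stage 4 (SUM): sum[0..0]=-2, sum[0..1]=-7, sum[0..2]=-15, sum[0..3]=-21, sum[0..4]=-21 -> [-2, -7, -15, -21, -21] (max |s|=21)
Stage 5 (CLIP -9 27): clip(-2,-9,27)=-2, clip(-7,-9,27)=-7, clip(-15,-9,27)=-9, clip(-21,-9,27)=-9, clip(-21,-9,27)=-9 -> [-2, -7, -9, -9, -9] (max |s|=9)
Overall max amplitude: 21

Answer: 21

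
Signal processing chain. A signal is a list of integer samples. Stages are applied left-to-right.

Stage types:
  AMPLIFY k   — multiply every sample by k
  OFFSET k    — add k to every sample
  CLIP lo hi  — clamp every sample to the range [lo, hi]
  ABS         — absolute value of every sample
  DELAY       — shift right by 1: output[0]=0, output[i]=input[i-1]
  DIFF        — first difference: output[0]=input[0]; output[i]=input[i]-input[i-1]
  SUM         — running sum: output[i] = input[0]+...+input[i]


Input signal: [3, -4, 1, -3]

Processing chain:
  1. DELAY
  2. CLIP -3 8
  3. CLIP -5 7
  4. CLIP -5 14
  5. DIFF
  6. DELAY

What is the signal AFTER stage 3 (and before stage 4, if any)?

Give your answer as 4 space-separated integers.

Answer: 0 3 -3 1

Derivation:
Input: [3, -4, 1, -3]
Stage 1 (DELAY): [0, 3, -4, 1] = [0, 3, -4, 1] -> [0, 3, -4, 1]
Stage 2 (CLIP -3 8): clip(0,-3,8)=0, clip(3,-3,8)=3, clip(-4,-3,8)=-3, clip(1,-3,8)=1 -> [0, 3, -3, 1]
Stage 3 (CLIP -5 7): clip(0,-5,7)=0, clip(3,-5,7)=3, clip(-3,-5,7)=-3, clip(1,-5,7)=1 -> [0, 3, -3, 1]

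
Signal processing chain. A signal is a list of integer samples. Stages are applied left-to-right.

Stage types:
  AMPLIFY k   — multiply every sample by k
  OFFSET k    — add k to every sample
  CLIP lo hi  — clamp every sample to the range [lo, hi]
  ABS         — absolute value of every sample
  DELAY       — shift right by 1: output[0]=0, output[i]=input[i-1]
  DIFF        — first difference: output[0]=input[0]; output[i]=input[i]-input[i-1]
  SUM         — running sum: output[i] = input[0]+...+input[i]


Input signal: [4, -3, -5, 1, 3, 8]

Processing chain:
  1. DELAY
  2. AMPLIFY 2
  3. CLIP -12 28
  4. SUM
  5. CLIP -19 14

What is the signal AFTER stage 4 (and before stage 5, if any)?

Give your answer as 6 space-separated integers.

Answer: 0 8 2 -8 -6 0

Derivation:
Input: [4, -3, -5, 1, 3, 8]
Stage 1 (DELAY): [0, 4, -3, -5, 1, 3] = [0, 4, -3, -5, 1, 3] -> [0, 4, -3, -5, 1, 3]
Stage 2 (AMPLIFY 2): 0*2=0, 4*2=8, -3*2=-6, -5*2=-10, 1*2=2, 3*2=6 -> [0, 8, -6, -10, 2, 6]
Stage 3 (CLIP -12 28): clip(0,-12,28)=0, clip(8,-12,28)=8, clip(-6,-12,28)=-6, clip(-10,-12,28)=-10, clip(2,-12,28)=2, clip(6,-12,28)=6 -> [0, 8, -6, -10, 2, 6]
Stage 4 (SUM): sum[0..0]=0, sum[0..1]=8, sum[0..2]=2, sum[0..3]=-8, sum[0..4]=-6, sum[0..5]=0 -> [0, 8, 2, -8, -6, 0]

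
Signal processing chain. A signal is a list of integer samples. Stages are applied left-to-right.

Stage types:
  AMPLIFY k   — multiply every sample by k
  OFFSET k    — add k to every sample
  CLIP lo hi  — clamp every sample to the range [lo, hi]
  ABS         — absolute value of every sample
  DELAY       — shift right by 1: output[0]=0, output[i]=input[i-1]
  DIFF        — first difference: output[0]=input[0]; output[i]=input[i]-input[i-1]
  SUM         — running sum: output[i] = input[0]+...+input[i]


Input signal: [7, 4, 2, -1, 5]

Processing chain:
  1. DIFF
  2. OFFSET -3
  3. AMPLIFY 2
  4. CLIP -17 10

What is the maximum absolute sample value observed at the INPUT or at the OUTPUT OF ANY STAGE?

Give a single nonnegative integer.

Answer: 12

Derivation:
Input: [7, 4, 2, -1, 5] (max |s|=7)
Stage 1 (DIFF): s[0]=7, 4-7=-3, 2-4=-2, -1-2=-3, 5--1=6 -> [7, -3, -2, -3, 6] (max |s|=7)
Stage 2 (OFFSET -3): 7+-3=4, -3+-3=-6, -2+-3=-5, -3+-3=-6, 6+-3=3 -> [4, -6, -5, -6, 3] (max |s|=6)
Stage 3 (AMPLIFY 2): 4*2=8, -6*2=-12, -5*2=-10, -6*2=-12, 3*2=6 -> [8, -12, -10, -12, 6] (max |s|=12)
Stage 4 (CLIP -17 10): clip(8,-17,10)=8, clip(-12,-17,10)=-12, clip(-10,-17,10)=-10, clip(-12,-17,10)=-12, clip(6,-17,10)=6 -> [8, -12, -10, -12, 6] (max |s|=12)
Overall max amplitude: 12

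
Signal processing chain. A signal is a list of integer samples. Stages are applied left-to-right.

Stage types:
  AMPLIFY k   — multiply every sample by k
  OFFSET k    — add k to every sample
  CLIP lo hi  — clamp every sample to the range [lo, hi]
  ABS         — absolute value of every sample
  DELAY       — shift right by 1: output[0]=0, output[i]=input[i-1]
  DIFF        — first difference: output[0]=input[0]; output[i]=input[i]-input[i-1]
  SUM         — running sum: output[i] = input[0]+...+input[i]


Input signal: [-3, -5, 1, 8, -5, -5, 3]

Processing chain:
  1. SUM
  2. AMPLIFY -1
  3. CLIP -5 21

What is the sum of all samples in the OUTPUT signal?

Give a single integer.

Answer: 36

Derivation:
Input: [-3, -5, 1, 8, -5, -5, 3]
Stage 1 (SUM): sum[0..0]=-3, sum[0..1]=-8, sum[0..2]=-7, sum[0..3]=1, sum[0..4]=-4, sum[0..5]=-9, sum[0..6]=-6 -> [-3, -8, -7, 1, -4, -9, -6]
Stage 2 (AMPLIFY -1): -3*-1=3, -8*-1=8, -7*-1=7, 1*-1=-1, -4*-1=4, -9*-1=9, -6*-1=6 -> [3, 8, 7, -1, 4, 9, 6]
Stage 3 (CLIP -5 21): clip(3,-5,21)=3, clip(8,-5,21)=8, clip(7,-5,21)=7, clip(-1,-5,21)=-1, clip(4,-5,21)=4, clip(9,-5,21)=9, clip(6,-5,21)=6 -> [3, 8, 7, -1, 4, 9, 6]
Output sum: 36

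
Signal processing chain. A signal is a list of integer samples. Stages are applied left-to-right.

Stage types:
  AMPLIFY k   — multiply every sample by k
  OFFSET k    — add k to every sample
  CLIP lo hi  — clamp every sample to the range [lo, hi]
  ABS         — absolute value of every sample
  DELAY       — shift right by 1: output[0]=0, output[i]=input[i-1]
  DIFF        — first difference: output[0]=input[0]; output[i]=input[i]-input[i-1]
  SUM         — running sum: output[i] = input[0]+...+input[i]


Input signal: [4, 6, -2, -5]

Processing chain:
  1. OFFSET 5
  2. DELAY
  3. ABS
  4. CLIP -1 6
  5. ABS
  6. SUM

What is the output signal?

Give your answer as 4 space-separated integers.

Answer: 0 6 12 15

Derivation:
Input: [4, 6, -2, -5]
Stage 1 (OFFSET 5): 4+5=9, 6+5=11, -2+5=3, -5+5=0 -> [9, 11, 3, 0]
Stage 2 (DELAY): [0, 9, 11, 3] = [0, 9, 11, 3] -> [0, 9, 11, 3]
Stage 3 (ABS): |0|=0, |9|=9, |11|=11, |3|=3 -> [0, 9, 11, 3]
Stage 4 (CLIP -1 6): clip(0,-1,6)=0, clip(9,-1,6)=6, clip(11,-1,6)=6, clip(3,-1,6)=3 -> [0, 6, 6, 3]
Stage 5 (ABS): |0|=0, |6|=6, |6|=6, |3|=3 -> [0, 6, 6, 3]
Stage 6 (SUM): sum[0..0]=0, sum[0..1]=6, sum[0..2]=12, sum[0..3]=15 -> [0, 6, 12, 15]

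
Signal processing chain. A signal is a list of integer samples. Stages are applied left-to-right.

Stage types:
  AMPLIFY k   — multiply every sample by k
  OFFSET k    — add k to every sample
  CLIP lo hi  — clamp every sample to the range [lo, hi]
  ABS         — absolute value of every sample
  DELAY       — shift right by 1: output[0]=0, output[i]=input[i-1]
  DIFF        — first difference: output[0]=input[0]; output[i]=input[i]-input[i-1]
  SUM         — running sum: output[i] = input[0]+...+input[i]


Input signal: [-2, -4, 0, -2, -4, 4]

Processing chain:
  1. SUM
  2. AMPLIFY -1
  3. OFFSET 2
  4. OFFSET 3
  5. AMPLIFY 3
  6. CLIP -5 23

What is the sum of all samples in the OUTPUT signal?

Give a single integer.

Input: [-2, -4, 0, -2, -4, 4]
Stage 1 (SUM): sum[0..0]=-2, sum[0..1]=-6, sum[0..2]=-6, sum[0..3]=-8, sum[0..4]=-12, sum[0..5]=-8 -> [-2, -6, -6, -8, -12, -8]
Stage 2 (AMPLIFY -1): -2*-1=2, -6*-1=6, -6*-1=6, -8*-1=8, -12*-1=12, -8*-1=8 -> [2, 6, 6, 8, 12, 8]
Stage 3 (OFFSET 2): 2+2=4, 6+2=8, 6+2=8, 8+2=10, 12+2=14, 8+2=10 -> [4, 8, 8, 10, 14, 10]
Stage 4 (OFFSET 3): 4+3=7, 8+3=11, 8+3=11, 10+3=13, 14+3=17, 10+3=13 -> [7, 11, 11, 13, 17, 13]
Stage 5 (AMPLIFY 3): 7*3=21, 11*3=33, 11*3=33, 13*3=39, 17*3=51, 13*3=39 -> [21, 33, 33, 39, 51, 39]
Stage 6 (CLIP -5 23): clip(21,-5,23)=21, clip(33,-5,23)=23, clip(33,-5,23)=23, clip(39,-5,23)=23, clip(51,-5,23)=23, clip(39,-5,23)=23 -> [21, 23, 23, 23, 23, 23]
Output sum: 136

Answer: 136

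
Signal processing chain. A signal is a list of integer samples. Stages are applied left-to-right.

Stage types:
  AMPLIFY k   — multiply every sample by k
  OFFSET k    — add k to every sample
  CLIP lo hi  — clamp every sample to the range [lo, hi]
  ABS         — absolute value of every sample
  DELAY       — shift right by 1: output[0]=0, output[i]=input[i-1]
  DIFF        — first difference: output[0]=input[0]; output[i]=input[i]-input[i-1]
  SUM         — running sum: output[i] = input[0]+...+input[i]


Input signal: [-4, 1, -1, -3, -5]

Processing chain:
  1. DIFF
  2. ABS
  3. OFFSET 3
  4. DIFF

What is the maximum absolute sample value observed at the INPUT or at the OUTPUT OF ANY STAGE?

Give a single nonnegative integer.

Answer: 8

Derivation:
Input: [-4, 1, -1, -3, -5] (max |s|=5)
Stage 1 (DIFF): s[0]=-4, 1--4=5, -1-1=-2, -3--1=-2, -5--3=-2 -> [-4, 5, -2, -2, -2] (max |s|=5)
Stage 2 (ABS): |-4|=4, |5|=5, |-2|=2, |-2|=2, |-2|=2 -> [4, 5, 2, 2, 2] (max |s|=5)
Stage 3 (OFFSET 3): 4+3=7, 5+3=8, 2+3=5, 2+3=5, 2+3=5 -> [7, 8, 5, 5, 5] (max |s|=8)
Stage 4 (DIFF): s[0]=7, 8-7=1, 5-8=-3, 5-5=0, 5-5=0 -> [7, 1, -3, 0, 0] (max |s|=7)
Overall max amplitude: 8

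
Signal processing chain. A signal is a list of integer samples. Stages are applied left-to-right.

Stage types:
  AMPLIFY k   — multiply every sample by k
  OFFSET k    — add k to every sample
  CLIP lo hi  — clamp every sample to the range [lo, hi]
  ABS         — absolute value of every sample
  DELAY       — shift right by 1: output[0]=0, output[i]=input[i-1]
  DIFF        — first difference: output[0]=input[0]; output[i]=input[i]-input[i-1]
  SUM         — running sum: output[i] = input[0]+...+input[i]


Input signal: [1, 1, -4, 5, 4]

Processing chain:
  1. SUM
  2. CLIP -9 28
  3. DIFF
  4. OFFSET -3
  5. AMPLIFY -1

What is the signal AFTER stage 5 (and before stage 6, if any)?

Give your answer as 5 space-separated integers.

Input: [1, 1, -4, 5, 4]
Stage 1 (SUM): sum[0..0]=1, sum[0..1]=2, sum[0..2]=-2, sum[0..3]=3, sum[0..4]=7 -> [1, 2, -2, 3, 7]
Stage 2 (CLIP -9 28): clip(1,-9,28)=1, clip(2,-9,28)=2, clip(-2,-9,28)=-2, clip(3,-9,28)=3, clip(7,-9,28)=7 -> [1, 2, -2, 3, 7]
Stage 3 (DIFF): s[0]=1, 2-1=1, -2-2=-4, 3--2=5, 7-3=4 -> [1, 1, -4, 5, 4]
Stage 4 (OFFSET -3): 1+-3=-2, 1+-3=-2, -4+-3=-7, 5+-3=2, 4+-3=1 -> [-2, -2, -7, 2, 1]
Stage 5 (AMPLIFY -1): -2*-1=2, -2*-1=2, -7*-1=7, 2*-1=-2, 1*-1=-1 -> [2, 2, 7, -2, -1]

Answer: 2 2 7 -2 -1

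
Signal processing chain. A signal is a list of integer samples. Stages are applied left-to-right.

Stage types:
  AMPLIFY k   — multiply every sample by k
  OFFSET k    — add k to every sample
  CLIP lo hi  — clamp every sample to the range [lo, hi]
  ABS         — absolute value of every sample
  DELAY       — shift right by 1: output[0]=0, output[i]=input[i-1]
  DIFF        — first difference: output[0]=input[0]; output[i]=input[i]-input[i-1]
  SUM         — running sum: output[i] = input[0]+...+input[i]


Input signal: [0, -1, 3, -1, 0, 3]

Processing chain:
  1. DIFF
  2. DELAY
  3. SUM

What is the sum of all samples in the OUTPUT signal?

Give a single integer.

Input: [0, -1, 3, -1, 0, 3]
Stage 1 (DIFF): s[0]=0, -1-0=-1, 3--1=4, -1-3=-4, 0--1=1, 3-0=3 -> [0, -1, 4, -4, 1, 3]
Stage 2 (DELAY): [0, 0, -1, 4, -4, 1] = [0, 0, -1, 4, -4, 1] -> [0, 0, -1, 4, -4, 1]
Stage 3 (SUM): sum[0..0]=0, sum[0..1]=0, sum[0..2]=-1, sum[0..3]=3, sum[0..4]=-1, sum[0..5]=0 -> [0, 0, -1, 3, -1, 0]
Output sum: 1

Answer: 1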